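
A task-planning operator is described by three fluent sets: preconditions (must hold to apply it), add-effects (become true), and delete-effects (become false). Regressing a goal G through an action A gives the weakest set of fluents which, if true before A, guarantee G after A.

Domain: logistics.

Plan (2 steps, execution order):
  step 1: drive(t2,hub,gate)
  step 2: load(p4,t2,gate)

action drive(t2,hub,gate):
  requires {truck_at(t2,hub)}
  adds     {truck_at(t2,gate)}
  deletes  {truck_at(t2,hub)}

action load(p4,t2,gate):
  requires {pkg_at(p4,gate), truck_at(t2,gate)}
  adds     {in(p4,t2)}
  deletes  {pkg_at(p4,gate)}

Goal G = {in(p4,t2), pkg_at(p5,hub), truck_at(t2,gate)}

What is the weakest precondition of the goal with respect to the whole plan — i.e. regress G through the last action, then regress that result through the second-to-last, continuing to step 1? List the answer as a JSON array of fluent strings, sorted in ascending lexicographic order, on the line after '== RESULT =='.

Regress step by step:
  through step 2 (load(p4,t2,gate)): drop {in(p4,t2)}, keep {pkg_at(p5,hub), truck_at(t2,gate)}, require {pkg_at(p4,gate), truck_at(t2,gate)}
    → {pkg_at(p4,gate), pkg_at(p5,hub), truck_at(t2,gate)}
  through step 1 (drive(t2,hub,gate)): drop {truck_at(t2,gate)}, keep {pkg_at(p4,gate), pkg_at(p5,hub)}, require {truck_at(t2,hub)}
    → {pkg_at(p4,gate), pkg_at(p5,hub), truck_at(t2,hub)}

== RESULT ==
["pkg_at(p4,gate)", "pkg_at(p5,hub)", "truck_at(t2,hub)"]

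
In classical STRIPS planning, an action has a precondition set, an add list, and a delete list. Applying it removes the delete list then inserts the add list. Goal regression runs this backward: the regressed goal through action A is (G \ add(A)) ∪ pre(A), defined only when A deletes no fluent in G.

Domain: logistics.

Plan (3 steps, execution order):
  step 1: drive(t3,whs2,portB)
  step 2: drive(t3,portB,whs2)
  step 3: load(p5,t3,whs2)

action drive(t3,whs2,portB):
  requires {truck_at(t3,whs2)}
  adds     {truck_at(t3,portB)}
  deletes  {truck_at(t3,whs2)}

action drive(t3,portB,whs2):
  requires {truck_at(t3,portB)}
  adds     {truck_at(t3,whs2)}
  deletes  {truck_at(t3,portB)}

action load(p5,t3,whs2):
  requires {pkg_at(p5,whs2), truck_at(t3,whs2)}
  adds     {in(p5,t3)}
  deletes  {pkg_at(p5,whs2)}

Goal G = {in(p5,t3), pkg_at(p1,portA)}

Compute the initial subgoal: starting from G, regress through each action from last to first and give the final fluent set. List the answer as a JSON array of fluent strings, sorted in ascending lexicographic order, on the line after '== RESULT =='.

Work backward from the goal:
  through step 3 (load(p5,t3,whs2)): drop {in(p5,t3)}, keep {pkg_at(p1,portA)}, require {pkg_at(p5,whs2), truck_at(t3,whs2)}
    → {pkg_at(p1,portA), pkg_at(p5,whs2), truck_at(t3,whs2)}
  through step 2 (drive(t3,portB,whs2)): drop {truck_at(t3,whs2)}, keep {pkg_at(p1,portA), pkg_at(p5,whs2)}, require {truck_at(t3,portB)}
    → {pkg_at(p1,portA), pkg_at(p5,whs2), truck_at(t3,portB)}
  through step 1 (drive(t3,whs2,portB)): drop {truck_at(t3,portB)}, keep {pkg_at(p1,portA), pkg_at(p5,whs2)}, require {truck_at(t3,whs2)}
    → {pkg_at(p1,portA), pkg_at(p5,whs2), truck_at(t3,whs2)}

== RESULT ==
["pkg_at(p1,portA)", "pkg_at(p5,whs2)", "truck_at(t3,whs2)"]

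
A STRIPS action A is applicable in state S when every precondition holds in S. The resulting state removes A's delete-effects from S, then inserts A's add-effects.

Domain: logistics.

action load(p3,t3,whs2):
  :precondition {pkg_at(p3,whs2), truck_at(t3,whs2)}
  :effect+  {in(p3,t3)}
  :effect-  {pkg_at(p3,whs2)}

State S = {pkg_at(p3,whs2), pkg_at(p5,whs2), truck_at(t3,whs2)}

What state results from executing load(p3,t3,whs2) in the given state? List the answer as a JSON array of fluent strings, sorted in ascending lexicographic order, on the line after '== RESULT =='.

Compute (S \ del) ∪ add:
  pre ⊆ S: {pkg_at(p3,whs2), truck_at(t3,whs2)} ⊆ S  — applicable
  S \ del = {pkg_at(p5,whs2), truck_at(t3,whs2)}
  ∪ add   = {in(p3,t3), pkg_at(p5,whs2), truck_at(t3,whs2)}

== RESULT ==
["in(p3,t3)", "pkg_at(p5,whs2)", "truck_at(t3,whs2)"]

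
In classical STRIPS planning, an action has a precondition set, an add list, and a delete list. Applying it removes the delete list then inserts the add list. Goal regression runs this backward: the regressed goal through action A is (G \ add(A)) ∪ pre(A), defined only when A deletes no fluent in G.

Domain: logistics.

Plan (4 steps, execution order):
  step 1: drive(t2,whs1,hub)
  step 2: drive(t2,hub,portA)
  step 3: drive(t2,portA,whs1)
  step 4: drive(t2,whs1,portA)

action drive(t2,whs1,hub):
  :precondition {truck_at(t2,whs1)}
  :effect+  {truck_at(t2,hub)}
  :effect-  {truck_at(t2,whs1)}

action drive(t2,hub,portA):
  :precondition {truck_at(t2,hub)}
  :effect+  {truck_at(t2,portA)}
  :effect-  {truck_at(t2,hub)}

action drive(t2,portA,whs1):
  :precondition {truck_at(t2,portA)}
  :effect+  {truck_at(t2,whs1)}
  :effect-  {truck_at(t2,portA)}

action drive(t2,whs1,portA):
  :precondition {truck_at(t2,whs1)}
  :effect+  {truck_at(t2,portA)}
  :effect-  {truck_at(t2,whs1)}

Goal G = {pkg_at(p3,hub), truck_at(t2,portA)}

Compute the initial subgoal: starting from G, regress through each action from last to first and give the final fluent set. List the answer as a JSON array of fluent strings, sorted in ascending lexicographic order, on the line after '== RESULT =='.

Work backward from the goal:
  through step 4 (drive(t2,whs1,portA)): drop {truck_at(t2,portA)}, keep {pkg_at(p3,hub)}, require {truck_at(t2,whs1)}
    → {pkg_at(p3,hub), truck_at(t2,whs1)}
  through step 3 (drive(t2,portA,whs1)): drop {truck_at(t2,whs1)}, keep {pkg_at(p3,hub)}, require {truck_at(t2,portA)}
    → {pkg_at(p3,hub), truck_at(t2,portA)}
  through step 2 (drive(t2,hub,portA)): drop {truck_at(t2,portA)}, keep {pkg_at(p3,hub)}, require {truck_at(t2,hub)}
    → {pkg_at(p3,hub), truck_at(t2,hub)}
  through step 1 (drive(t2,whs1,hub)): drop {truck_at(t2,hub)}, keep {pkg_at(p3,hub)}, require {truck_at(t2,whs1)}
    → {pkg_at(p3,hub), truck_at(t2,whs1)}

== RESULT ==
["pkg_at(p3,hub)", "truck_at(t2,whs1)"]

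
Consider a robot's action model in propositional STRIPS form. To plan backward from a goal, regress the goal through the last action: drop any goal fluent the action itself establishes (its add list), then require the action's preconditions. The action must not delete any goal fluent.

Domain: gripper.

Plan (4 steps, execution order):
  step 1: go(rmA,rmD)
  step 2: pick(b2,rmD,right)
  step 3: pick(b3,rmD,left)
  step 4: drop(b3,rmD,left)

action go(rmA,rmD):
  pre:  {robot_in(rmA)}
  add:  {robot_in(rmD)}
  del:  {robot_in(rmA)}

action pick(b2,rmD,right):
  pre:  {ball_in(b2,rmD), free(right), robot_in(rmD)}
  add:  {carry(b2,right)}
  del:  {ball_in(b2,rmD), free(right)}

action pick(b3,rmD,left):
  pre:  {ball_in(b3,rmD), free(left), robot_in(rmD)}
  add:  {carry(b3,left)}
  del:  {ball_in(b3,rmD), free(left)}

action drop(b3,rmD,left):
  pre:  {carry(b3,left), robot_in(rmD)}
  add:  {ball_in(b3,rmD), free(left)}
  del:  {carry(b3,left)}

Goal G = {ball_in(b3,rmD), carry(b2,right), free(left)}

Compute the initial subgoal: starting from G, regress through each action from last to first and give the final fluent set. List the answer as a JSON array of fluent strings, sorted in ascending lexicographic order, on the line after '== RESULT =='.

Work backward from the goal:
  through step 4 (drop(b3,rmD,left)): drop {ball_in(b3,rmD), free(left)}, keep {carry(b2,right)}, require {carry(b3,left), robot_in(rmD)}
    → {carry(b2,right), carry(b3,left), robot_in(rmD)}
  through step 3 (pick(b3,rmD,left)): drop {carry(b3,left)}, keep {carry(b2,right), robot_in(rmD)}, require {ball_in(b3,rmD), free(left), robot_in(rmD)}
    → {ball_in(b3,rmD), carry(b2,right), free(left), robot_in(rmD)}
  through step 2 (pick(b2,rmD,right)): drop {carry(b2,right)}, keep {ball_in(b3,rmD), free(left), robot_in(rmD)}, require {ball_in(b2,rmD), free(right), robot_in(rmD)}
    → {ball_in(b2,rmD), ball_in(b3,rmD), free(left), free(right), robot_in(rmD)}
  through step 1 (go(rmA,rmD)): drop {robot_in(rmD)}, keep {ball_in(b2,rmD), ball_in(b3,rmD), free(left), free(right)}, require {robot_in(rmA)}
    → {ball_in(b2,rmD), ball_in(b3,rmD), free(left), free(right), robot_in(rmA)}

== RESULT ==
["ball_in(b2,rmD)", "ball_in(b3,rmD)", "free(left)", "free(right)", "robot_in(rmA)"]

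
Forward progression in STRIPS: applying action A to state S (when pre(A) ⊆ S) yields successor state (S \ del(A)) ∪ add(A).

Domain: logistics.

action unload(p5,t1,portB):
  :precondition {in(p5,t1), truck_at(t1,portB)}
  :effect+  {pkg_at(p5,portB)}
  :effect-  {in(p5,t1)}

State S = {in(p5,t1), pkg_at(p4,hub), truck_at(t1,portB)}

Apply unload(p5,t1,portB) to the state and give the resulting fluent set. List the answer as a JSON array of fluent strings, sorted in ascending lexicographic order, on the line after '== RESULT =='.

Progress:
  pre ⊆ S: {in(p5,t1), truck_at(t1,portB)} ⊆ S  — applicable
  S \ del = {pkg_at(p4,hub), truck_at(t1,portB)}
  ∪ add   = {pkg_at(p4,hub), pkg_at(p5,portB), truck_at(t1,portB)}

== RESULT ==
["pkg_at(p4,hub)", "pkg_at(p5,portB)", "truck_at(t1,portB)"]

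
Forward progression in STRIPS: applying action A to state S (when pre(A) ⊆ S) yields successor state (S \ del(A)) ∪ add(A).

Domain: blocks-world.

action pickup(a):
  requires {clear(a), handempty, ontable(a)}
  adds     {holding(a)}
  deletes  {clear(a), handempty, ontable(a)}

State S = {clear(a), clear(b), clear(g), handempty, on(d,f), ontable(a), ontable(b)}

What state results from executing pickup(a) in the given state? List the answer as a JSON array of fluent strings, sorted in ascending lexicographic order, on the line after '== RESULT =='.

Progress:
  pre ⊆ S: {clear(a), handempty, ontable(a)} ⊆ S  — applicable
  S \ del = {clear(b), clear(g), on(d,f), ontable(b)}
  ∪ add   = {clear(b), clear(g), holding(a), on(d,f), ontable(b)}

== RESULT ==
["clear(b)", "clear(g)", "holding(a)", "on(d,f)", "ontable(b)"]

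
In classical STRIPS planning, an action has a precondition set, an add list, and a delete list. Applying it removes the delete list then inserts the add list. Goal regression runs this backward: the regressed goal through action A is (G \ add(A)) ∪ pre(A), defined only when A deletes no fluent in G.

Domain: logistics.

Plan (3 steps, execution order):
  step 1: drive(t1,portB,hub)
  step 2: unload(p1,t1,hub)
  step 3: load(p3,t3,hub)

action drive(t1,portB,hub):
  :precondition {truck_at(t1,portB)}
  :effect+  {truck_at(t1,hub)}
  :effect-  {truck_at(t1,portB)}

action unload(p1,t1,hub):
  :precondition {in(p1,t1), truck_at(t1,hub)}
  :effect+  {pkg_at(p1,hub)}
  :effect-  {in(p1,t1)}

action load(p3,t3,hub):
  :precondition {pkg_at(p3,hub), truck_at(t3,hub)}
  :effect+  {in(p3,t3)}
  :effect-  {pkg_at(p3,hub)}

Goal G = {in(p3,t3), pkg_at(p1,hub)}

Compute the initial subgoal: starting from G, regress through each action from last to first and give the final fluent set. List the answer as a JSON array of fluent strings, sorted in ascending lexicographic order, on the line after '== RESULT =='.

Regress step by step:
  through step 3 (load(p3,t3,hub)): drop {in(p3,t3)}, keep {pkg_at(p1,hub)}, require {pkg_at(p3,hub), truck_at(t3,hub)}
    → {pkg_at(p1,hub), pkg_at(p3,hub), truck_at(t3,hub)}
  through step 2 (unload(p1,t1,hub)): drop {pkg_at(p1,hub)}, keep {pkg_at(p3,hub), truck_at(t3,hub)}, require {in(p1,t1), truck_at(t1,hub)}
    → {in(p1,t1), pkg_at(p3,hub), truck_at(t1,hub), truck_at(t3,hub)}
  through step 1 (drive(t1,portB,hub)): drop {truck_at(t1,hub)}, keep {in(p1,t1), pkg_at(p3,hub), truck_at(t3,hub)}, require {truck_at(t1,portB)}
    → {in(p1,t1), pkg_at(p3,hub), truck_at(t1,portB), truck_at(t3,hub)}

== RESULT ==
["in(p1,t1)", "pkg_at(p3,hub)", "truck_at(t1,portB)", "truck_at(t3,hub)"]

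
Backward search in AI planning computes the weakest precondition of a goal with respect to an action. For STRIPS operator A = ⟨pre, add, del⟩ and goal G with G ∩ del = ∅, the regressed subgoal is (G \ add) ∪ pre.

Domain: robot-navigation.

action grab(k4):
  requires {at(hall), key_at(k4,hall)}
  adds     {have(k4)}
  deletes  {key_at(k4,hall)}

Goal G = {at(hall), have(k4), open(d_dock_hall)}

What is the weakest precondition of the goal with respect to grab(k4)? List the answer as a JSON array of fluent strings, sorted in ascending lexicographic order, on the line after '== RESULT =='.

Regress:
  G ∩ del = {}  (empty — regression defined)
  G \ add = {at(hall), have(k4), open(d_dock_hall)} \ {have(k4)} = {at(hall), open(d_dock_hall)}
  ∪ pre   = {at(hall), open(d_dock_hall)} ∪ {at(hall), key_at(k4,hall)}
          = {at(hall), key_at(k4,hall), open(d_dock_hall)}

== RESULT ==
["at(hall)", "key_at(k4,hall)", "open(d_dock_hall)"]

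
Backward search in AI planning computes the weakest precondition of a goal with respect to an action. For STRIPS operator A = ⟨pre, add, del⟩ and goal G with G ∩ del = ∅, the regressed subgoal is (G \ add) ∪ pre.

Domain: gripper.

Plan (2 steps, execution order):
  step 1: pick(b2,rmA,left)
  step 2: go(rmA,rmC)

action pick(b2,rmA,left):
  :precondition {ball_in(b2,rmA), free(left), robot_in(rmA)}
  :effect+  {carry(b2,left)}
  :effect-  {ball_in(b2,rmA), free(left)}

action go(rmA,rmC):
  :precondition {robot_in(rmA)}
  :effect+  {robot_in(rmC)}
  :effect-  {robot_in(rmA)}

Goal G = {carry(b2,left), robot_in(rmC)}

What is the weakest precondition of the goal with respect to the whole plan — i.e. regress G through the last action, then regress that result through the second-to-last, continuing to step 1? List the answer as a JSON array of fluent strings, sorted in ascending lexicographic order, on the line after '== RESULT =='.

Regress step by step:
  through step 2 (go(rmA,rmC)): drop {robot_in(rmC)}, keep {carry(b2,left)}, require {robot_in(rmA)}
    → {carry(b2,left), robot_in(rmA)}
  through step 1 (pick(b2,rmA,left)): drop {carry(b2,left)}, keep {robot_in(rmA)}, require {ball_in(b2,rmA), free(left), robot_in(rmA)}
    → {ball_in(b2,rmA), free(left), robot_in(rmA)}

== RESULT ==
["ball_in(b2,rmA)", "free(left)", "robot_in(rmA)"]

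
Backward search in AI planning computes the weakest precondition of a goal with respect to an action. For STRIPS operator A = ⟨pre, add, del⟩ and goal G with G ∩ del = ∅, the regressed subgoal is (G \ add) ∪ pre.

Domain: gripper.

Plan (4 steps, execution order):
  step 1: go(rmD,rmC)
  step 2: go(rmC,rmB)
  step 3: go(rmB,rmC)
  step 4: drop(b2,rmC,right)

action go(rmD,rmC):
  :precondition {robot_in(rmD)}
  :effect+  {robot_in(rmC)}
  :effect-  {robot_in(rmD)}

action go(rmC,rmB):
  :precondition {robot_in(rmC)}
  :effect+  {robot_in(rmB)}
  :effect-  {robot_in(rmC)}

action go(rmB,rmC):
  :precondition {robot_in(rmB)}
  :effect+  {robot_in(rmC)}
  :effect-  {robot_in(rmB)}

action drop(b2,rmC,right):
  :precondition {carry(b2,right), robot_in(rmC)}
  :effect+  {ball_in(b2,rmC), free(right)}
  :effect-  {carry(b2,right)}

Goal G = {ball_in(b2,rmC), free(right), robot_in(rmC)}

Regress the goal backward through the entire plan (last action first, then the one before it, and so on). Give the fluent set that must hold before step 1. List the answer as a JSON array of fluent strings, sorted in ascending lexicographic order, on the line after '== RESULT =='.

Work backward from the goal:
  through step 4 (drop(b2,rmC,right)): drop {ball_in(b2,rmC), free(right)}, keep {robot_in(rmC)}, require {carry(b2,right), robot_in(rmC)}
    → {carry(b2,right), robot_in(rmC)}
  through step 3 (go(rmB,rmC)): drop {robot_in(rmC)}, keep {carry(b2,right)}, require {robot_in(rmB)}
    → {carry(b2,right), robot_in(rmB)}
  through step 2 (go(rmC,rmB)): drop {robot_in(rmB)}, keep {carry(b2,right)}, require {robot_in(rmC)}
    → {carry(b2,right), robot_in(rmC)}
  through step 1 (go(rmD,rmC)): drop {robot_in(rmC)}, keep {carry(b2,right)}, require {robot_in(rmD)}
    → {carry(b2,right), robot_in(rmD)}

== RESULT ==
["carry(b2,right)", "robot_in(rmD)"]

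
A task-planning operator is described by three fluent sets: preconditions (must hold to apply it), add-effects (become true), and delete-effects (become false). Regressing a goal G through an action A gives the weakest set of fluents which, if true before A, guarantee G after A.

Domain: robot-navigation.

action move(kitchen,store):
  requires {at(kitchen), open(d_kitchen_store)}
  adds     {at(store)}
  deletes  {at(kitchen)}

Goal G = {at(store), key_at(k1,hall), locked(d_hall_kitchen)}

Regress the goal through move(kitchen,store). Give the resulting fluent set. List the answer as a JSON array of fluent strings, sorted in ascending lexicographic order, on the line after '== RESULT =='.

Regress:
  G ∩ del = {}  (empty — regression defined)
  G \ add = {at(store), key_at(k1,hall), locked(d_hall_kitchen)} \ {at(store)} = {key_at(k1,hall), locked(d_hall_kitchen)}
  ∪ pre   = {key_at(k1,hall), locked(d_hall_kitchen)} ∪ {at(kitchen), open(d_kitchen_store)}
          = {at(kitchen), key_at(k1,hall), locked(d_hall_kitchen), open(d_kitchen_store)}

== RESULT ==
["at(kitchen)", "key_at(k1,hall)", "locked(d_hall_kitchen)", "open(d_kitchen_store)"]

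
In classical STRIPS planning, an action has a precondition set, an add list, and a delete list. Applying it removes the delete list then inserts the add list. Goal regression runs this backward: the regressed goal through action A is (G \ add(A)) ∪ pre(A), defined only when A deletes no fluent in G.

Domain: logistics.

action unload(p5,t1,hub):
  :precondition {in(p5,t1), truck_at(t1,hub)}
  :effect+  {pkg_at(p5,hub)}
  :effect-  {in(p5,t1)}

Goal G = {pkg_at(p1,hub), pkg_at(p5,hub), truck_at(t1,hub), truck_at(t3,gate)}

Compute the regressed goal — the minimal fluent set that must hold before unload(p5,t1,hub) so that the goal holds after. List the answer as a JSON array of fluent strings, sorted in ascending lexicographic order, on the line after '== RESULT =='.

Compute (G \ add) ∪ pre:
  G ∩ del = {}  (empty — regression defined)
  G \ add = {pkg_at(p1,hub), pkg_at(p5,hub), truck_at(t1,hub), truck_at(t3,gate)} \ {pkg_at(p5,hub)} = {pkg_at(p1,hub), truck_at(t1,hub), truck_at(t3,gate)}
  ∪ pre   = {pkg_at(p1,hub), truck_at(t1,hub), truck_at(t3,gate)} ∪ {in(p5,t1), truck_at(t1,hub)}
          = {in(p5,t1), pkg_at(p1,hub), truck_at(t1,hub), truck_at(t3,gate)}

== RESULT ==
["in(p5,t1)", "pkg_at(p1,hub)", "truck_at(t1,hub)", "truck_at(t3,gate)"]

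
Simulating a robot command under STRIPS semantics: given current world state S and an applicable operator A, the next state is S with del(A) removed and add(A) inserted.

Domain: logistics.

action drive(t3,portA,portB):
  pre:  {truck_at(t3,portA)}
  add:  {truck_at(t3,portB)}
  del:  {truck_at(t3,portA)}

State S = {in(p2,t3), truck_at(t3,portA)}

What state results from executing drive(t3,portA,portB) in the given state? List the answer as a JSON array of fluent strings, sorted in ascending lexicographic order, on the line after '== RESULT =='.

Compute (S \ del) ∪ add:
  pre ⊆ S: {truck_at(t3,portA)} ⊆ S  — applicable
  S \ del = {in(p2,t3)}
  ∪ add   = {in(p2,t3), truck_at(t3,portB)}

== RESULT ==
["in(p2,t3)", "truck_at(t3,portB)"]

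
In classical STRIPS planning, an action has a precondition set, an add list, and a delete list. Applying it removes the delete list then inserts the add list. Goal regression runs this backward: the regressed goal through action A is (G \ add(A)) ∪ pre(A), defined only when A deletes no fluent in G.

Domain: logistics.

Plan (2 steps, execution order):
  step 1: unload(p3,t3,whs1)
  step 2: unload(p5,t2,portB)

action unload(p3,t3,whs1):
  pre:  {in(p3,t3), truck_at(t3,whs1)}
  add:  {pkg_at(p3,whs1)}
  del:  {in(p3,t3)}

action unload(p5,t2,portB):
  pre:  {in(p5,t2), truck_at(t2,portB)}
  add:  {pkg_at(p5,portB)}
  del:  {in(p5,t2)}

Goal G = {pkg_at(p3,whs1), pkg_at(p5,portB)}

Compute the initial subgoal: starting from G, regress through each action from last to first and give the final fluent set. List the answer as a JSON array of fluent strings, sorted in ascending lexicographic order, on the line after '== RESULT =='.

Regress step by step:
  through step 2 (unload(p5,t2,portB)): drop {pkg_at(p5,portB)}, keep {pkg_at(p3,whs1)}, require {in(p5,t2), truck_at(t2,portB)}
    → {in(p5,t2), pkg_at(p3,whs1), truck_at(t2,portB)}
  through step 1 (unload(p3,t3,whs1)): drop {pkg_at(p3,whs1)}, keep {in(p5,t2), truck_at(t2,portB)}, require {in(p3,t3), truck_at(t3,whs1)}
    → {in(p3,t3), in(p5,t2), truck_at(t2,portB), truck_at(t3,whs1)}

== RESULT ==
["in(p3,t3)", "in(p5,t2)", "truck_at(t2,portB)", "truck_at(t3,whs1)"]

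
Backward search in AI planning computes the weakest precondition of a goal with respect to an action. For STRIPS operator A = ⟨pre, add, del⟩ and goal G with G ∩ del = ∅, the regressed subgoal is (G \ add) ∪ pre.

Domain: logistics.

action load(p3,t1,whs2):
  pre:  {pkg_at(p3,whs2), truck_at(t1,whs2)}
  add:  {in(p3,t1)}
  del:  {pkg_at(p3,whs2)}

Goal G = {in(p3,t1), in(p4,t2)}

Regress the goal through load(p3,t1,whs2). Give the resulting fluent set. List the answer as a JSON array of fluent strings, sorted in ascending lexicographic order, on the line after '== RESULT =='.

Regress:
  G ∩ del = {}  (empty — regression defined)
  G \ add = {in(p3,t1), in(p4,t2)} \ {in(p3,t1)} = {in(p4,t2)}
  ∪ pre   = {in(p4,t2)} ∪ {pkg_at(p3,whs2), truck_at(t1,whs2)}
          = {in(p4,t2), pkg_at(p3,whs2), truck_at(t1,whs2)}

== RESULT ==
["in(p4,t2)", "pkg_at(p3,whs2)", "truck_at(t1,whs2)"]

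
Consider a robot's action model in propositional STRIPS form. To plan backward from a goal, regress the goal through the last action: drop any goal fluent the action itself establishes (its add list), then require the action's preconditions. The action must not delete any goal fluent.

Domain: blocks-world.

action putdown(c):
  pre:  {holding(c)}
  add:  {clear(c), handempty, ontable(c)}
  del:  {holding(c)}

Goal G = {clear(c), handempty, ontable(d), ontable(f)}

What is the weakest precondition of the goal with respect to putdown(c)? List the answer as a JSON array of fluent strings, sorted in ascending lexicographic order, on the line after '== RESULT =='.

Compute (G \ add) ∪ pre:
  G ∩ del = {}  (empty — regression defined)
  G \ add = {clear(c), handempty, ontable(d), ontable(f)} \ {clear(c), handempty, ontable(c)} = {ontable(d), ontable(f)}
  ∪ pre   = {ontable(d), ontable(f)} ∪ {holding(c)}
          = {holding(c), ontable(d), ontable(f)}

== RESULT ==
["holding(c)", "ontable(d)", "ontable(f)"]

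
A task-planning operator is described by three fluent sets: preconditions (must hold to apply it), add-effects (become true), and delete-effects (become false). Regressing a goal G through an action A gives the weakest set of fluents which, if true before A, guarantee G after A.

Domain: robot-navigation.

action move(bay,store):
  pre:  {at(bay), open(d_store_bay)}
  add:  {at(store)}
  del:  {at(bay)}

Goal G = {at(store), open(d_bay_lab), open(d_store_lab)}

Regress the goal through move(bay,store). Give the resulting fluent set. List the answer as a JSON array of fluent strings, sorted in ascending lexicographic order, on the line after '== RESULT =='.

Compute (G \ add) ∪ pre:
  G ∩ del = {}  (empty — regression defined)
  G \ add = {at(store), open(d_bay_lab), open(d_store_lab)} \ {at(store)} = {open(d_bay_lab), open(d_store_lab)}
  ∪ pre   = {open(d_bay_lab), open(d_store_lab)} ∪ {at(bay), open(d_store_bay)}
          = {at(bay), open(d_bay_lab), open(d_store_bay), open(d_store_lab)}

== RESULT ==
["at(bay)", "open(d_bay_lab)", "open(d_store_bay)", "open(d_store_lab)"]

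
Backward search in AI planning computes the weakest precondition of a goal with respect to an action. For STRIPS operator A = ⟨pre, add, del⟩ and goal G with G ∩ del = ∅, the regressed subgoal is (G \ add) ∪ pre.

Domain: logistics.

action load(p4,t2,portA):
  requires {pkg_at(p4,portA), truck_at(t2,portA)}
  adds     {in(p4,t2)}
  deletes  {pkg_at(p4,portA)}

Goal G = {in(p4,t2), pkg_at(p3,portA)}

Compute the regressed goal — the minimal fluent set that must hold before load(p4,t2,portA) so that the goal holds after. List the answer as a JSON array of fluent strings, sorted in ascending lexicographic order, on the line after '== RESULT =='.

Regress:
  G ∩ del = {}  (empty — regression defined)
  G \ add = {in(p4,t2), pkg_at(p3,portA)} \ {in(p4,t2)} = {pkg_at(p3,portA)}
  ∪ pre   = {pkg_at(p3,portA)} ∪ {pkg_at(p4,portA), truck_at(t2,portA)}
          = {pkg_at(p3,portA), pkg_at(p4,portA), truck_at(t2,portA)}

== RESULT ==
["pkg_at(p3,portA)", "pkg_at(p4,portA)", "truck_at(t2,portA)"]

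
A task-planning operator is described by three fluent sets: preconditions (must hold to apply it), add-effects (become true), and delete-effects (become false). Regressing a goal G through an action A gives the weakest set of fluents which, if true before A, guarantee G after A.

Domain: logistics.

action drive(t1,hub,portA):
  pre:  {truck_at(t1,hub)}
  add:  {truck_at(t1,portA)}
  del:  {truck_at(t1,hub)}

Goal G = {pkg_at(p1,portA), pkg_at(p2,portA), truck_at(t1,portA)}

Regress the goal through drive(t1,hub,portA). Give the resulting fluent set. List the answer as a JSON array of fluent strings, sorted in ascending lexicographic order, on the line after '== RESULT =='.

Regress:
  G ∩ del = {}  (empty — regression defined)
  G \ add = {pkg_at(p1,portA), pkg_at(p2,portA), truck_at(t1,portA)} \ {truck_at(t1,portA)} = {pkg_at(p1,portA), pkg_at(p2,portA)}
  ∪ pre   = {pkg_at(p1,portA), pkg_at(p2,portA)} ∪ {truck_at(t1,hub)}
          = {pkg_at(p1,portA), pkg_at(p2,portA), truck_at(t1,hub)}

== RESULT ==
["pkg_at(p1,portA)", "pkg_at(p2,portA)", "truck_at(t1,hub)"]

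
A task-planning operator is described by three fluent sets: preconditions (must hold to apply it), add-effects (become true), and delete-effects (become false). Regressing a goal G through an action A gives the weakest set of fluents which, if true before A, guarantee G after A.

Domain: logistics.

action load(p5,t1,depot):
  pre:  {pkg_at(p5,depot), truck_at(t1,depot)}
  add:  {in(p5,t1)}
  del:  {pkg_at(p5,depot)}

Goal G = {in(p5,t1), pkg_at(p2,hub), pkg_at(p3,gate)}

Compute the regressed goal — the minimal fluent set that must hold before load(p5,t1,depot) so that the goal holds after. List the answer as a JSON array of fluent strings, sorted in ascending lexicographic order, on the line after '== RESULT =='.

Regress:
  G ∩ del = {}  (empty — regression defined)
  G \ add = {in(p5,t1), pkg_at(p2,hub), pkg_at(p3,gate)} \ {in(p5,t1)} = {pkg_at(p2,hub), pkg_at(p3,gate)}
  ∪ pre   = {pkg_at(p2,hub), pkg_at(p3,gate)} ∪ {pkg_at(p5,depot), truck_at(t1,depot)}
          = {pkg_at(p2,hub), pkg_at(p3,gate), pkg_at(p5,depot), truck_at(t1,depot)}

== RESULT ==
["pkg_at(p2,hub)", "pkg_at(p3,gate)", "pkg_at(p5,depot)", "truck_at(t1,depot)"]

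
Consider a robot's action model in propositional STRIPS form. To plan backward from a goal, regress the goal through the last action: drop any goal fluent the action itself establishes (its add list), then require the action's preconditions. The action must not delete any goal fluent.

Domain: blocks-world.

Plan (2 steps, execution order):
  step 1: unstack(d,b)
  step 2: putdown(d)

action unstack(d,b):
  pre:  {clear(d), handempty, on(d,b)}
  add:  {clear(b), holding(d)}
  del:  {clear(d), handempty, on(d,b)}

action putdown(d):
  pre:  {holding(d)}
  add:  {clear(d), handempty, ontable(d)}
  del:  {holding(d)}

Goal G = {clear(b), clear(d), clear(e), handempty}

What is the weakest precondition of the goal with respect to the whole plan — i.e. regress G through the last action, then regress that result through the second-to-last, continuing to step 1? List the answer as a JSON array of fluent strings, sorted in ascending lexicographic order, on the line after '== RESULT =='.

Work backward from the goal:
  through step 2 (putdown(d)): drop {clear(d), handempty}, keep {clear(b), clear(e)}, require {holding(d)}
    → {clear(b), clear(e), holding(d)}
  through step 1 (unstack(d,b)): drop {clear(b), holding(d)}, keep {clear(e)}, require {clear(d), handempty, on(d,b)}
    → {clear(d), clear(e), handempty, on(d,b)}

== RESULT ==
["clear(d)", "clear(e)", "handempty", "on(d,b)"]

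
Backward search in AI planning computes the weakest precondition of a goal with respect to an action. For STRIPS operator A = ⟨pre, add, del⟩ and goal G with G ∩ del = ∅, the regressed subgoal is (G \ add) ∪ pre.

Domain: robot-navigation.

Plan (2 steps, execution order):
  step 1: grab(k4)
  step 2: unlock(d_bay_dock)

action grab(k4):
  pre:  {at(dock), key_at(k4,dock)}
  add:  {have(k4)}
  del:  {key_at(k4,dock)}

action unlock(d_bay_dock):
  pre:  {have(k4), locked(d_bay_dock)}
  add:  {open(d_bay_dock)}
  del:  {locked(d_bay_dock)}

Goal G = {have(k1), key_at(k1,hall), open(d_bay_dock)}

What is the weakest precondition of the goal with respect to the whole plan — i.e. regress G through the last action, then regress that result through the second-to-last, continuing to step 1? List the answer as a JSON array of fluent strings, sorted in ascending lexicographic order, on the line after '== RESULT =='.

Work backward from the goal:
  through step 2 (unlock(d_bay_dock)): drop {open(d_bay_dock)}, keep {have(k1), key_at(k1,hall)}, require {have(k4), locked(d_bay_dock)}
    → {have(k1), have(k4), key_at(k1,hall), locked(d_bay_dock)}
  through step 1 (grab(k4)): drop {have(k4)}, keep {have(k1), key_at(k1,hall), locked(d_bay_dock)}, require {at(dock), key_at(k4,dock)}
    → {at(dock), have(k1), key_at(k1,hall), key_at(k4,dock), locked(d_bay_dock)}

== RESULT ==
["at(dock)", "have(k1)", "key_at(k1,hall)", "key_at(k4,dock)", "locked(d_bay_dock)"]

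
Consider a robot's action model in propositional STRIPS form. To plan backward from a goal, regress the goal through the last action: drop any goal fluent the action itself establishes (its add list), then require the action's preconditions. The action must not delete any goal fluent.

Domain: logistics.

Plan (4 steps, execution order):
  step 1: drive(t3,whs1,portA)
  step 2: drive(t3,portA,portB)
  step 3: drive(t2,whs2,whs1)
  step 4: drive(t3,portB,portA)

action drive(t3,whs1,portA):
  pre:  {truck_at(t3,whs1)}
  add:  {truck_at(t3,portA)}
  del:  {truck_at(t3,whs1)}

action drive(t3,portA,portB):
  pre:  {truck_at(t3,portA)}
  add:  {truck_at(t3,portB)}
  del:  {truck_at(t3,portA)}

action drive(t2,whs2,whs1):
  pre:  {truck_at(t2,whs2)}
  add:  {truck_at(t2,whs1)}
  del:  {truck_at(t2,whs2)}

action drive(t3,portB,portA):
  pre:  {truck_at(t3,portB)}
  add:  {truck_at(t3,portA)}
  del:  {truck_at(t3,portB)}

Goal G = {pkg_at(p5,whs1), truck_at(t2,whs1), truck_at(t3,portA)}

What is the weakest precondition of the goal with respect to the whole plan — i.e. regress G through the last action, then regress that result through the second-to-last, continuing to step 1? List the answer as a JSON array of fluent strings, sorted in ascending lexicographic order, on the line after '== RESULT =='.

Work backward from the goal:
  through step 4 (drive(t3,portB,portA)): drop {truck_at(t3,portA)}, keep {pkg_at(p5,whs1), truck_at(t2,whs1)}, require {truck_at(t3,portB)}
    → {pkg_at(p5,whs1), truck_at(t2,whs1), truck_at(t3,portB)}
  through step 3 (drive(t2,whs2,whs1)): drop {truck_at(t2,whs1)}, keep {pkg_at(p5,whs1), truck_at(t3,portB)}, require {truck_at(t2,whs2)}
    → {pkg_at(p5,whs1), truck_at(t2,whs2), truck_at(t3,portB)}
  through step 2 (drive(t3,portA,portB)): drop {truck_at(t3,portB)}, keep {pkg_at(p5,whs1), truck_at(t2,whs2)}, require {truck_at(t3,portA)}
    → {pkg_at(p5,whs1), truck_at(t2,whs2), truck_at(t3,portA)}
  through step 1 (drive(t3,whs1,portA)): drop {truck_at(t3,portA)}, keep {pkg_at(p5,whs1), truck_at(t2,whs2)}, require {truck_at(t3,whs1)}
    → {pkg_at(p5,whs1), truck_at(t2,whs2), truck_at(t3,whs1)}

== RESULT ==
["pkg_at(p5,whs1)", "truck_at(t2,whs2)", "truck_at(t3,whs1)"]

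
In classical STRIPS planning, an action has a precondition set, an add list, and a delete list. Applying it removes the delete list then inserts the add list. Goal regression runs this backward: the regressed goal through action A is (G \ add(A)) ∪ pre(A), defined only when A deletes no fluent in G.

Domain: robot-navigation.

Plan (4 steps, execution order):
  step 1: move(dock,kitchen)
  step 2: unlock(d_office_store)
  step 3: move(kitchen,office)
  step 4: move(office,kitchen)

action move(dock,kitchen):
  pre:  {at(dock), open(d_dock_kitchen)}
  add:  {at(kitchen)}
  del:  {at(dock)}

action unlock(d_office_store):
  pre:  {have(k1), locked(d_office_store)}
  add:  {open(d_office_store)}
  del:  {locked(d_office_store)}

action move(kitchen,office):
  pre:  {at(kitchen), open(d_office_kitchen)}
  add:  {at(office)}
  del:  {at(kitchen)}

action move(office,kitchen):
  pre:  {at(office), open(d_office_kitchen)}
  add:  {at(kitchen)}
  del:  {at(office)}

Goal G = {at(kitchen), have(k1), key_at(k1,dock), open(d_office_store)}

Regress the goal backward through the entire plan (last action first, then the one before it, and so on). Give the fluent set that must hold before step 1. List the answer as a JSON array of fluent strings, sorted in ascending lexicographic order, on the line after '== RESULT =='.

Regress step by step:
  through step 4 (move(office,kitchen)): drop {at(kitchen)}, keep {have(k1), key_at(k1,dock), open(d_office_store)}, require {at(office), open(d_office_kitchen)}
    → {at(office), have(k1), key_at(k1,dock), open(d_office_kitchen), open(d_office_store)}
  through step 3 (move(kitchen,office)): drop {at(office)}, keep {have(k1), key_at(k1,dock), open(d_office_kitchen), open(d_office_store)}, require {at(kitchen), open(d_office_kitchen)}
    → {at(kitchen), have(k1), key_at(k1,dock), open(d_office_kitchen), open(d_office_store)}
  through step 2 (unlock(d_office_store)): drop {open(d_office_store)}, keep {at(kitchen), have(k1), key_at(k1,dock), open(d_office_kitchen)}, require {have(k1), locked(d_office_store)}
    → {at(kitchen), have(k1), key_at(k1,dock), locked(d_office_store), open(d_office_kitchen)}
  through step 1 (move(dock,kitchen)): drop {at(kitchen)}, keep {have(k1), key_at(k1,dock), locked(d_office_store), open(d_office_kitchen)}, require {at(dock), open(d_dock_kitchen)}
    → {at(dock), have(k1), key_at(k1,dock), locked(d_office_store), open(d_dock_kitchen), open(d_office_kitchen)}

== RESULT ==
["at(dock)", "have(k1)", "key_at(k1,dock)", "locked(d_office_store)", "open(d_dock_kitchen)", "open(d_office_kitchen)"]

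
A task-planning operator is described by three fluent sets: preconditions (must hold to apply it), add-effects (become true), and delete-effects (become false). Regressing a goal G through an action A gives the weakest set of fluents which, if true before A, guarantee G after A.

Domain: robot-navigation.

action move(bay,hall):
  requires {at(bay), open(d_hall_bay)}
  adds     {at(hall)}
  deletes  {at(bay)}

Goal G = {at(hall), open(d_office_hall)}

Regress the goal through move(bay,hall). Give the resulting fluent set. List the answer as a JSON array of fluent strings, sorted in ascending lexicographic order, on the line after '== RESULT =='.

Compute (G \ add) ∪ pre:
  G ∩ del = {}  (empty — regression defined)
  G \ add = {at(hall), open(d_office_hall)} \ {at(hall)} = {open(d_office_hall)}
  ∪ pre   = {open(d_office_hall)} ∪ {at(bay), open(d_hall_bay)}
          = {at(bay), open(d_hall_bay), open(d_office_hall)}

== RESULT ==
["at(bay)", "open(d_hall_bay)", "open(d_office_hall)"]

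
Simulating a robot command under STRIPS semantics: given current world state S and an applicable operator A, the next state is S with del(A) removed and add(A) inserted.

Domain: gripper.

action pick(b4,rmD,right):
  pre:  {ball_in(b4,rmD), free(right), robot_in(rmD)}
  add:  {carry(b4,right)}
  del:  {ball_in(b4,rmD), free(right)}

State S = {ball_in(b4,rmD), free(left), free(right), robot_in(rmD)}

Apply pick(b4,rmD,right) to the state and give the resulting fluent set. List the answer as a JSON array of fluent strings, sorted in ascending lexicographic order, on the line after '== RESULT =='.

Compute (S \ del) ∪ add:
  pre ⊆ S: {ball_in(b4,rmD), free(right), robot_in(rmD)} ⊆ S  — applicable
  S \ del = {free(left), robot_in(rmD)}
  ∪ add   = {carry(b4,right), free(left), robot_in(rmD)}

== RESULT ==
["carry(b4,right)", "free(left)", "robot_in(rmD)"]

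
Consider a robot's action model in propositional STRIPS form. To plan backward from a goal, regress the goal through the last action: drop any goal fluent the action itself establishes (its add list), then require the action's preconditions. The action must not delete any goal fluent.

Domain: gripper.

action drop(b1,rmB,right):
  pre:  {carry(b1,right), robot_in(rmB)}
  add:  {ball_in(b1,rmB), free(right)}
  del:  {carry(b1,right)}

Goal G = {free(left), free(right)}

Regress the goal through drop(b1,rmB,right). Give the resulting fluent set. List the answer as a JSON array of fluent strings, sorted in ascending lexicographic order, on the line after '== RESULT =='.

Regress:
  G ∩ del = {}  (empty — regression defined)
  G \ add = {free(left), free(right)} \ {ball_in(b1,rmB), free(right)} = {free(left)}
  ∪ pre   = {free(left)} ∪ {carry(b1,right), robot_in(rmB)}
          = {carry(b1,right), free(left), robot_in(rmB)}

== RESULT ==
["carry(b1,right)", "free(left)", "robot_in(rmB)"]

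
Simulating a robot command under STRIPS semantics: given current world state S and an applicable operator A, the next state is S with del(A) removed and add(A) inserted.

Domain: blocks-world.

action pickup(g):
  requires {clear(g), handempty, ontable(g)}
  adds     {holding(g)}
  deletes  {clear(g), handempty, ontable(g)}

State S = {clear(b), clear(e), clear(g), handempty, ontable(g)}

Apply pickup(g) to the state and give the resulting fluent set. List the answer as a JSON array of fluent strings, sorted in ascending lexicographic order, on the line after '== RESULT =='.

Compute (S \ del) ∪ add:
  pre ⊆ S: {clear(g), handempty, ontable(g)} ⊆ S  — applicable
  S \ del = {clear(b), clear(e)}
  ∪ add   = {clear(b), clear(e), holding(g)}

== RESULT ==
["clear(b)", "clear(e)", "holding(g)"]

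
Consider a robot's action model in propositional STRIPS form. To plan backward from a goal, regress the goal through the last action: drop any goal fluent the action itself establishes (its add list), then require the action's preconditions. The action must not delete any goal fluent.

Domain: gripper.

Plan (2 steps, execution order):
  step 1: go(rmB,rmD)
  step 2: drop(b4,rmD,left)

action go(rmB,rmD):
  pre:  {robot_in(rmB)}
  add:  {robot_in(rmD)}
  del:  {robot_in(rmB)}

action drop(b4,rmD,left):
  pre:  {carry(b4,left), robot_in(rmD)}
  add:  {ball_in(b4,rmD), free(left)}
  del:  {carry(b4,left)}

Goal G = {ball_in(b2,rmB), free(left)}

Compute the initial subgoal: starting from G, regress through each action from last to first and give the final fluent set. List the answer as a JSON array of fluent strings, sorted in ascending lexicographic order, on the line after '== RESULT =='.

Regress step by step:
  through step 2 (drop(b4,rmD,left)): drop {free(left)}, keep {ball_in(b2,rmB)}, require {carry(b4,left), robot_in(rmD)}
    → {ball_in(b2,rmB), carry(b4,left), robot_in(rmD)}
  through step 1 (go(rmB,rmD)): drop {robot_in(rmD)}, keep {ball_in(b2,rmB), carry(b4,left)}, require {robot_in(rmB)}
    → {ball_in(b2,rmB), carry(b4,left), robot_in(rmB)}

== RESULT ==
["ball_in(b2,rmB)", "carry(b4,left)", "robot_in(rmB)"]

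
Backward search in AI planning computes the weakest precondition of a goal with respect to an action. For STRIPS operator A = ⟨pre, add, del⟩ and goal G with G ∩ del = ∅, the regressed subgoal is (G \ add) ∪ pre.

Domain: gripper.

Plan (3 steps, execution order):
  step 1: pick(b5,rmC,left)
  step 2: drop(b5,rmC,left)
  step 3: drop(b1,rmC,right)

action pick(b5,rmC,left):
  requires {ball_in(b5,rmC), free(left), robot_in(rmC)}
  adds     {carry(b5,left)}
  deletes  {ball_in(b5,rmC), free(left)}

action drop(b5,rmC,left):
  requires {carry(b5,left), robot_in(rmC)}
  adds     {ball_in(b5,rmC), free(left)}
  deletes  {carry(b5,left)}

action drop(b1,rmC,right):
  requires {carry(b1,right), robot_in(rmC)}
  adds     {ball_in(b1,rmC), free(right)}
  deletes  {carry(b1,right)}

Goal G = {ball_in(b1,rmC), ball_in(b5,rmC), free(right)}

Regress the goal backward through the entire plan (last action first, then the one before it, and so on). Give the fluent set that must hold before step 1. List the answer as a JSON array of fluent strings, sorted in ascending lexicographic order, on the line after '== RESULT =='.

Work backward from the goal:
  through step 3 (drop(b1,rmC,right)): drop {ball_in(b1,rmC), free(right)}, keep {ball_in(b5,rmC)}, require {carry(b1,right), robot_in(rmC)}
    → {ball_in(b5,rmC), carry(b1,right), robot_in(rmC)}
  through step 2 (drop(b5,rmC,left)): drop {ball_in(b5,rmC)}, keep {carry(b1,right), robot_in(rmC)}, require {carry(b5,left), robot_in(rmC)}
    → {carry(b1,right), carry(b5,left), robot_in(rmC)}
  through step 1 (pick(b5,rmC,left)): drop {carry(b5,left)}, keep {carry(b1,right), robot_in(rmC)}, require {ball_in(b5,rmC), free(left), robot_in(rmC)}
    → {ball_in(b5,rmC), carry(b1,right), free(left), robot_in(rmC)}

== RESULT ==
["ball_in(b5,rmC)", "carry(b1,right)", "free(left)", "robot_in(rmC)"]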